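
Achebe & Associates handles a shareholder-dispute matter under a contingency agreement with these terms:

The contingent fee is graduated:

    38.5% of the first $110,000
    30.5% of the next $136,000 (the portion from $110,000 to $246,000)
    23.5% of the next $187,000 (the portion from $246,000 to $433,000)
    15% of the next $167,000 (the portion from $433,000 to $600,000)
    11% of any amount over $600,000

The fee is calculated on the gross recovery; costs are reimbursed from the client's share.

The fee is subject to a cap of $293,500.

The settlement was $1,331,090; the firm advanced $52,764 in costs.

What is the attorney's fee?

$233,244.90

Fee base is the gross recovery, $1,331,090; costs are reimbursed separately.
First $110,000 at 38.5% = $42,350.00
Next $136,000 at 30.5% = $41,480.00
Next $187,000 at 23.5% = $43,945.00
Next $167,000 at 15% = $25,050.00
Remaining $731,090 at 11% = $80,419.90
Fee: $42,350.00 + $41,480.00 + $43,945.00 + $25,050.00 + $80,419.90 = $233,244.90
$233,244.90 is under the $293,500 cap.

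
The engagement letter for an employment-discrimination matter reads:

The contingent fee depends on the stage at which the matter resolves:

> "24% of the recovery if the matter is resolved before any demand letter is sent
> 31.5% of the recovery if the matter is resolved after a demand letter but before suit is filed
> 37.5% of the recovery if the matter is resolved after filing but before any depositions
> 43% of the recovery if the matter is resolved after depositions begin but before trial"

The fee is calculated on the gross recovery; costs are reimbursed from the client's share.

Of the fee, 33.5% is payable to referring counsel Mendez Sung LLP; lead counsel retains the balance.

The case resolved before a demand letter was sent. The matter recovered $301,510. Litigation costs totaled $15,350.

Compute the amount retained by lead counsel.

Fee base is the gross recovery, $301,510; costs are reimbursed separately.
The matter resolved before a demand letter was sent, so the 24% rate applies.
$301,510 × 24% = $72,362.40
Referral share: 33.5% of $72,362.40 = $24,241.40; lead counsel retains $72,362.40 − $24,241.40 = $48,121.00.

$48,121.00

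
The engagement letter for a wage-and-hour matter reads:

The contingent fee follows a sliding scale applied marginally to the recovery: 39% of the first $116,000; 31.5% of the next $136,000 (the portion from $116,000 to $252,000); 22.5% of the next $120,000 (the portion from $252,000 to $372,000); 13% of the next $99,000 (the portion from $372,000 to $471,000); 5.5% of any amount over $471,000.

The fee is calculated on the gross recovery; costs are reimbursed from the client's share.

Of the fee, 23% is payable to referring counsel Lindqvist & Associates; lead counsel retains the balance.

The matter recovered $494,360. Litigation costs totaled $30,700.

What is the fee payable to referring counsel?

Fee base is the gross recovery, $494,360; costs are reimbursed separately.
First $116,000 at 39% = $45,240.00
Next $136,000 at 31.5% = $42,840.00
Next $120,000 at 22.5% = $27,000.00
Next $99,000 at 13% = $12,870.00
Remaining $23,360 at 5.5% = $1,284.80
Fee: $45,240.00 + $42,840.00 + $27,000.00 + $12,870.00 + $1,284.80 = $129,234.80
Referral share: 23% of $129,234.80 = $29,724.00; lead counsel retains $129,234.80 − $29,724.00 = $99,510.80.

$29,724.00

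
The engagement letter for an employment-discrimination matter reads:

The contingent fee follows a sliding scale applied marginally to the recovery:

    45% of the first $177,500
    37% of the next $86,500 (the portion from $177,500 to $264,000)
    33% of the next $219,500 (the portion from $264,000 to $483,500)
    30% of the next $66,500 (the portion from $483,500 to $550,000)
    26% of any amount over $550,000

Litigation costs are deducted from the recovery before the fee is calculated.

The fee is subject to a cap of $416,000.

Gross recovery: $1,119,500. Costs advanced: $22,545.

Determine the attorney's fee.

$346,473.30

Fee base (net of costs): $1,119,500 − $22,545 = $1,096,955
First $177,500 at 45% = $79,875.00
Next $86,500 at 37% = $32,005.00
Next $219,500 at 33% = $72,435.00
Next $66,500 at 30% = $19,950.00
Remaining $546,955 at 26% = $142,208.30
Fee: $79,875.00 + $32,005.00 + $72,435.00 + $19,950.00 + $142,208.30 = $346,473.30
$346,473.30 is under the $416,000 cap.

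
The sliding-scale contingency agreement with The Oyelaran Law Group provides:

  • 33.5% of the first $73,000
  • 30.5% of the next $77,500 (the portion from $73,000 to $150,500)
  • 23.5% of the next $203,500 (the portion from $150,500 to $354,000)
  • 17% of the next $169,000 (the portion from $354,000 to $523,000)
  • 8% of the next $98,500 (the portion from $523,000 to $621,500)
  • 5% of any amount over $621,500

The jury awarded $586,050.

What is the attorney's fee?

$129,689.00

First $73,000 at 33.5% = $24,455.00
Next $77,500 at 30.5% = $23,637.50
Next $203,500 at 23.5% = $47,822.50
Next $169,000 at 17% = $28,730.00
Remaining $63,050 at 8% = $5,044.00
Fee: $24,455.00 + $23,637.50 + $47,822.50 + $28,730.00 + $5,044.00 = $129,689.00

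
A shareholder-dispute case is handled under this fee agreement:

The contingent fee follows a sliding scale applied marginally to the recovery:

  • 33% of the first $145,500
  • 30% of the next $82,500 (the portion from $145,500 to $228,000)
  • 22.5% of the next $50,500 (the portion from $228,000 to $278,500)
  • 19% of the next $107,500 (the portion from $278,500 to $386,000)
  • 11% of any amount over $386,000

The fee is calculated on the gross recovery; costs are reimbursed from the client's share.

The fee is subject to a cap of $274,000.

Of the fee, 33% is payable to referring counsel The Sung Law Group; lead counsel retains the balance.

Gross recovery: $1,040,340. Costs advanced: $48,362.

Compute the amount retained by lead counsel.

$118,275.03

Fee base is the gross recovery, $1,040,340; costs are reimbursed separately.
First $145,500 at 33% = $48,015.00
Next $82,500 at 30% = $24,750.00
Next $50,500 at 22.5% = $11,362.50
Next $107,500 at 19% = $20,425.00
Remaining $654,340 at 11% = $71,977.40
Fee: $48,015.00 + $24,750.00 + $11,362.50 + $20,425.00 + $71,977.40 = $176,529.90
$176,529.90 is under the $274,000 cap.
Referral share: 33% of $176,529.90 = $58,254.87; lead counsel retains $176,529.90 − $58,254.87 = $118,275.03.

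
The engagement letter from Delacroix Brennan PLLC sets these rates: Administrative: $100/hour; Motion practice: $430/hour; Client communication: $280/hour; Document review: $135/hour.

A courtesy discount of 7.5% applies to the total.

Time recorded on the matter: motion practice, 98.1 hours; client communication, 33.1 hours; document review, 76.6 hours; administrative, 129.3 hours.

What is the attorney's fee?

Administrative: 129.3 × $100 = $12,930.00
Motion practice: 98.1 × $430 = $42,183.00
Client communication: 33.1 × $280 = $9,268.00
Document review: 76.6 × $135 = $10,341.00
Subtotal: $74,722.00
Less 7.5% discount: −$5,604.15
Total: $74,722.00 − $5,604.15 = $69,117.85

$69,117.85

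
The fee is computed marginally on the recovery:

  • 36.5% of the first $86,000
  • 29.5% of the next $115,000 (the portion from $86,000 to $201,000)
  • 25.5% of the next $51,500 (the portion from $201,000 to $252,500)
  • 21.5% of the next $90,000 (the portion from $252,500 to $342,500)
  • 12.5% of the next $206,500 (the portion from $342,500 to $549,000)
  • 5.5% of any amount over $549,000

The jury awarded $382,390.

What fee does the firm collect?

$102,783.75

First $86,000 at 36.5% = $31,390.00
Next $115,000 at 29.5% = $33,925.00
Next $51,500 at 25.5% = $13,132.50
Next $90,000 at 21.5% = $19,350.00
Remaining $39,890 at 12.5% = $4,986.25
Fee: $31,390.00 + $33,925.00 + $13,132.50 + $19,350.00 + $4,986.25 = $102,783.75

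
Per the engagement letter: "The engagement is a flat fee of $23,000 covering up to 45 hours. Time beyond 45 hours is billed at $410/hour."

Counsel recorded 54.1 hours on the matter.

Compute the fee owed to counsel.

Flat fee: $23,000.00
Excess hours: 54.1 − 45 = 9.1
Overrun: 9.1 × $410 = $3,731.00
Total: $23,000.00 + $3,731.00 = $26,731.00

$26,731.00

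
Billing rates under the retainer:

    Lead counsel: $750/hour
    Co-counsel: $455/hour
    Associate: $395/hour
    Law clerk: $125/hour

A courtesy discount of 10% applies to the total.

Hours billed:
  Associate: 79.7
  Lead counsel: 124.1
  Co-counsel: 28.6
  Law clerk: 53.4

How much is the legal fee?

Lead counsel: 124.1 × $750 = $93,075.00
Co-counsel: 28.6 × $455 = $13,013.00
Associate: 79.7 × $395 = $31,481.50
Law clerk: 53.4 × $125 = $6,675.00
Subtotal: $144,244.50
Less 10% discount: −$14,424.45
Total: $144,244.50 − $14,424.45 = $129,820.05

$129,820.05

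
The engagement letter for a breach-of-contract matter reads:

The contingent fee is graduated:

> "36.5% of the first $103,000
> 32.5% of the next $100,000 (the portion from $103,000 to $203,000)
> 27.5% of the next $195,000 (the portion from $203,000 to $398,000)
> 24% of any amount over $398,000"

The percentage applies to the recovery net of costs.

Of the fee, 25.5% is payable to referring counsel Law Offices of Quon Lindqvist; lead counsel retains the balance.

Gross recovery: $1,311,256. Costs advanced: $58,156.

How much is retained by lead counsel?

$245,063.28

Fee base (net of costs): $1,311,256 − $58,156 = $1,253,100
First $103,000 at 36.5% = $37,595.00
Next $100,000 at 32.5% = $32,500.00
Next $195,000 at 27.5% = $53,625.00
Remaining $855,100 at 24% = $205,224.00
Fee: $37,595.00 + $32,500.00 + $53,625.00 + $205,224.00 = $328,944.00
Referral share: 25.5% of $328,944.00 = $83,880.72; lead counsel retains $328,944.00 − $83,880.72 = $245,063.28.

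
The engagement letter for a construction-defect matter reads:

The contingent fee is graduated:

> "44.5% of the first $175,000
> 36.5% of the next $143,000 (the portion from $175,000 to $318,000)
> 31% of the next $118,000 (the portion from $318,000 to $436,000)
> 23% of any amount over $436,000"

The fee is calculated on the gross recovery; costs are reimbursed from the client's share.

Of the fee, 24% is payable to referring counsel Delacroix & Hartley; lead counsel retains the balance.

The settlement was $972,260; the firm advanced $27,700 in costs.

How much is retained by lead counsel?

$220,392.25

Fee base is the gross recovery, $972,260; costs are reimbursed separately.
First $175,000 at 44.5% = $77,875.00
Next $143,000 at 36.5% = $52,195.00
Next $118,000 at 31% = $36,580.00
Remaining $536,260 at 23% = $123,339.80
Fee: $77,875.00 + $52,195.00 + $36,580.00 + $123,339.80 = $289,989.80
Referral share: 24% of $289,989.80 = $69,597.55; lead counsel retains $289,989.80 − $69,597.55 = $220,392.25.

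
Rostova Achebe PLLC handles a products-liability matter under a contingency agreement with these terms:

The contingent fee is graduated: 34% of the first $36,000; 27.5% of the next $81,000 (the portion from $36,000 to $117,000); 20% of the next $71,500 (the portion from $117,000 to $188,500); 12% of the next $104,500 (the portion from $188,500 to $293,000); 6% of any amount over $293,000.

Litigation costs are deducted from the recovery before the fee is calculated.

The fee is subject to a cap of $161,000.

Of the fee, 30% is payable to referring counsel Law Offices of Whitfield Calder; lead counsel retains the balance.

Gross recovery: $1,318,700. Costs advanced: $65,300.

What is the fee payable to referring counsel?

$35,693.70

Fee base (net of costs): $1,318,700 − $65,300 = $1,253,400
First $36,000 at 34% = $12,240.00
Next $81,000 at 27.5% = $22,275.00
Next $71,500 at 20% = $14,300.00
Next $104,500 at 12% = $12,540.00
Remaining $960,400 at 6% = $57,624.00
Fee: $12,240.00 + $22,275.00 + $14,300.00 + $12,540.00 + $57,624.00 = $118,979.00
$118,979.00 is under the $161,000 cap.
Referral share: 30% of $118,979.00 = $35,693.70; lead counsel retains $118,979.00 − $35,693.70 = $83,285.30.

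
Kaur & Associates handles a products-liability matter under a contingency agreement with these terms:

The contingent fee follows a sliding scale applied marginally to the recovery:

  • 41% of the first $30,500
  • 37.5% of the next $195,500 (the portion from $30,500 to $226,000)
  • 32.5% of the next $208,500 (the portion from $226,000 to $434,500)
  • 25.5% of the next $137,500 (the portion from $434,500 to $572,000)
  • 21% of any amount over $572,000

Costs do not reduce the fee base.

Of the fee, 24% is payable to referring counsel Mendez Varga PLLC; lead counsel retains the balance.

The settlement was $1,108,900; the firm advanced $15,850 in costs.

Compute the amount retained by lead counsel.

Fee base is the gross recovery, $1,108,900; costs are reimbursed separately.
First $30,500 at 41% = $12,505.00
Next $195,500 at 37.5% = $73,312.50
Next $208,500 at 32.5% = $67,762.50
Next $137,500 at 25.5% = $35,062.50
Remaining $536,900 at 21% = $112,749.00
Fee: $12,505.00 + $73,312.50 + $67,762.50 + $35,062.50 + $112,749.00 = $301,391.50
Referral share: 24% of $301,391.50 = $72,333.96; lead counsel retains $301,391.50 − $72,333.96 = $229,057.54.

$229,057.54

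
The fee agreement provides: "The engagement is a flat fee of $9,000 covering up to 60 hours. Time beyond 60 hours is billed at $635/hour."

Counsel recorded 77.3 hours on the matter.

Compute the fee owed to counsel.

Flat fee: $9,000.00
Excess hours: 77.3 − 60 = 17.3
Overrun: 17.3 × $635 = $10,985.50
Total: $9,000.00 + $10,985.50 = $19,985.50

$19,985.50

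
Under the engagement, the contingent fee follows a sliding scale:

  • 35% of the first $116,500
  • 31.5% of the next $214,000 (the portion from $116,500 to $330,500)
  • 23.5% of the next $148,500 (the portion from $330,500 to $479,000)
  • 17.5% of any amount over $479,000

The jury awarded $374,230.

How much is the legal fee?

First $116,500 at 35% = $40,775.00
Next $214,000 at 31.5% = $67,410.00
Remaining $43,730 at 23.5% = $10,276.55
Fee: $40,775.00 + $67,410.00 + $10,276.55 = $118,461.55

$118,461.55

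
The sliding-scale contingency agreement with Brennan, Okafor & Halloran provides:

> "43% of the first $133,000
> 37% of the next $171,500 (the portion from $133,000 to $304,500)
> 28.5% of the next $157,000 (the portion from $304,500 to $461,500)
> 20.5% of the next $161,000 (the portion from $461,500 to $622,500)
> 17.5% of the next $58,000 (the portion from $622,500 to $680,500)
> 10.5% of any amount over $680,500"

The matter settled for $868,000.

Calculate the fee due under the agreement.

$228,232.50

First $133,000 at 43% = $57,190.00
Next $171,500 at 37% = $63,455.00
Next $157,000 at 28.5% = $44,745.00
Next $161,000 at 20.5% = $33,005.00
Next $58,000 at 17.5% = $10,150.00
Remaining $187,500 at 10.5% = $19,687.50
Fee: $57,190.00 + $63,455.00 + $44,745.00 + $33,005.00 + $10,150.00 + $19,687.50 = $228,232.50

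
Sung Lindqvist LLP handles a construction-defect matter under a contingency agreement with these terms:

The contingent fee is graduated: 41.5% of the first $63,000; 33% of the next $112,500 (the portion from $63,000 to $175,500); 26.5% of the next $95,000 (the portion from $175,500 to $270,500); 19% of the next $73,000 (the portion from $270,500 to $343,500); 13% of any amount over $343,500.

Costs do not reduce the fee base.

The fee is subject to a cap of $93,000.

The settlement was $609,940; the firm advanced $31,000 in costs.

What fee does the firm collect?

$93,000.00

Fee base is the gross recovery, $609,940; costs are reimbursed separately.
First $63,000 at 41.5% = $26,145.00
Next $112,500 at 33% = $37,125.00
Next $95,000 at 26.5% = $25,175.00
Next $73,000 at 19% = $13,870.00
Remaining $266,440 at 13% = $34,637.20
Fee: $26,145.00 + $37,125.00 + $25,175.00 + $13,870.00 + $34,637.20 = $136,952.20
$136,952.20 exceeds the $93,000 cap, so the fee is capped at $93,000.00.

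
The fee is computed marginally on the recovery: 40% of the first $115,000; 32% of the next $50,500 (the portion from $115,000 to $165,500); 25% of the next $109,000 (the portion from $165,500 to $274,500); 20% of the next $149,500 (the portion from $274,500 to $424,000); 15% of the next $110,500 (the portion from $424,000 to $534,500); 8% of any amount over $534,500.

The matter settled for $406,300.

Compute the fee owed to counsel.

$115,770.00

First $115,000 at 40% = $46,000.00
Next $50,500 at 32% = $16,160.00
Next $109,000 at 25% = $27,250.00
Remaining $131,800 at 20% = $26,360.00
Fee: $46,000.00 + $16,160.00 + $27,250.00 + $26,360.00 = $115,770.00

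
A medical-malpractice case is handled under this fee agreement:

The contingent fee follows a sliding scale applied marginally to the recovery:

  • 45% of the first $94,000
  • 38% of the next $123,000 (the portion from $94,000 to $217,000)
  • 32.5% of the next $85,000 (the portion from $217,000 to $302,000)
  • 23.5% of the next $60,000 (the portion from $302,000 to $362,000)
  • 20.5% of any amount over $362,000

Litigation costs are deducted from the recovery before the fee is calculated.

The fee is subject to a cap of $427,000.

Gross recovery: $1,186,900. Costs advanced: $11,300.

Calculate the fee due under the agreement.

$297,553.00

Fee base (net of costs): $1,186,900 − $11,300 = $1,175,600
First $94,000 at 45% = $42,300.00
Next $123,000 at 38% = $46,740.00
Next $85,000 at 32.5% = $27,625.00
Next $60,000 at 23.5% = $14,100.00
Remaining $813,600 at 20.5% = $166,788.00
Fee: $42,300.00 + $46,740.00 + $27,625.00 + $14,100.00 + $166,788.00 = $297,553.00
$297,553.00 is under the $427,000 cap.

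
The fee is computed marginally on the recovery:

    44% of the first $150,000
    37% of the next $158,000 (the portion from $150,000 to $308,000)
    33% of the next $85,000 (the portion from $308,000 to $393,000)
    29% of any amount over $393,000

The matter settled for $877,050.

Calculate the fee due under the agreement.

First $150,000 at 44% = $66,000.00
Next $158,000 at 37% = $58,460.00
Next $85,000 at 33% = $28,050.00
Remaining $484,050 at 29% = $140,374.50
Fee: $66,000.00 + $58,460.00 + $28,050.00 + $140,374.50 = $292,884.50

$292,884.50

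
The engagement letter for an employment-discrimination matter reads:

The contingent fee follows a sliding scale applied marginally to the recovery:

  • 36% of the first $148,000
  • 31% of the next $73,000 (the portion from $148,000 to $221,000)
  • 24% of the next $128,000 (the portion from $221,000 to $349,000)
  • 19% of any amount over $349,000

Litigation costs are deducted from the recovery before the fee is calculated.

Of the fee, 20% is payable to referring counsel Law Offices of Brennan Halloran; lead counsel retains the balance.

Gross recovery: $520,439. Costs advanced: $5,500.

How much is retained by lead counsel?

Fee base (net of costs): $520,439 − $5,500 = $514,939
First $148,000 at 36% = $53,280.00
Next $73,000 at 31% = $22,630.00
Next $128,000 at 24% = $30,720.00
Remaining $165,939 at 19% = $31,528.41
Fee: $53,280.00 + $22,630.00 + $30,720.00 + $31,528.41 = $138,158.41
Referral share: 20% of $138,158.41 = $27,631.68; lead counsel retains $138,158.41 − $27,631.68 = $110,526.73.

$110,526.73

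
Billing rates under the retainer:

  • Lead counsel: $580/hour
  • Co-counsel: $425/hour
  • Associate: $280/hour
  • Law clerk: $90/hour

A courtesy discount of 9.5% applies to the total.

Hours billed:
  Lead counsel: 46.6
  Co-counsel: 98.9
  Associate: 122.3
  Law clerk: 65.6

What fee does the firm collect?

Lead counsel: 46.6 × $580 = $27,028.00
Co-counsel: 98.9 × $425 = $42,032.50
Associate: 122.3 × $280 = $34,244.00
Law clerk: 65.6 × $90 = $5,904.00
Subtotal: $109,208.50
Less 9.5% discount: −$10,374.81
Total: $109,208.50 − $10,374.81 = $98,833.69

$98,833.69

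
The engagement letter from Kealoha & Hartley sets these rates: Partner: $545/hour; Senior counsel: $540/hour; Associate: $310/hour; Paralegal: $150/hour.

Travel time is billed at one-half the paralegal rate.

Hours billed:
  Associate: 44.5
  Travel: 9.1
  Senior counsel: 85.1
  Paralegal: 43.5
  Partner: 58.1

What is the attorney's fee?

Partner: 58.1 × $545 = $31,664.50
Senior counsel: 85.1 × $540 = $45,954.00
Associate: 44.5 × $310 = $13,795.00
Paralegal: 43.5 × $150 = $6,525.00
Subtotal: $31,664.50 + $45,954.00 + $13,795.00 + $6,525.00 = $97,938.50
Travel: 9.1 × ($150 ÷ 2) = 9.1 × $75.00 = $682.50
Total: $97,938.50 + $682.50 = $98,621.00

$98,621.00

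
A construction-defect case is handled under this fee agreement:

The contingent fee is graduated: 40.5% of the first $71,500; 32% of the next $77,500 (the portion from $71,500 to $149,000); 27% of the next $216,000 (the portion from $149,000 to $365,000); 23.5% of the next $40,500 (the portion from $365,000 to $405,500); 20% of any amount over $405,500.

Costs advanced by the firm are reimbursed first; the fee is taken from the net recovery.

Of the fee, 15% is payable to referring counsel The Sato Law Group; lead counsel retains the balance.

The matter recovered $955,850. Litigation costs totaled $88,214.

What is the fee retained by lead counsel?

$181,918.87

Fee base (net of costs): $955,850 − $88,214 = $867,636
First $71,500 at 40.5% = $28,957.50
Next $77,500 at 32% = $24,800.00
Next $216,000 at 27% = $58,320.00
Next $40,500 at 23.5% = $9,517.50
Remaining $462,136 at 20% = $92,427.20
Fee: $28,957.50 + $24,800.00 + $58,320.00 + $9,517.50 + $92,427.20 = $214,022.20
Referral share: 15% of $214,022.20 = $32,103.33; lead counsel retains $214,022.20 − $32,103.33 = $181,918.87.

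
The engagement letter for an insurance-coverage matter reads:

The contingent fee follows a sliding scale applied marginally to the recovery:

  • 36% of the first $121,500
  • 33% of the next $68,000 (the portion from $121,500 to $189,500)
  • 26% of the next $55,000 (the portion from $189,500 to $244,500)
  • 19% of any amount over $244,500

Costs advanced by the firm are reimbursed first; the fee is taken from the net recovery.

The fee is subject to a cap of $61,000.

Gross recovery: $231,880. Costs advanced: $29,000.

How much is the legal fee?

Fee base (net of costs): $231,880 − $29,000 = $202,880
First $121,500 at 36% = $43,740.00
Next $68,000 at 33% = $22,440.00
Remaining $13,380 at 26% = $3,478.80
Fee: $43,740.00 + $22,440.00 + $3,478.80 = $69,658.80
$69,658.80 exceeds the $61,000 cap, so the fee is capped at $61,000.00.

$61,000.00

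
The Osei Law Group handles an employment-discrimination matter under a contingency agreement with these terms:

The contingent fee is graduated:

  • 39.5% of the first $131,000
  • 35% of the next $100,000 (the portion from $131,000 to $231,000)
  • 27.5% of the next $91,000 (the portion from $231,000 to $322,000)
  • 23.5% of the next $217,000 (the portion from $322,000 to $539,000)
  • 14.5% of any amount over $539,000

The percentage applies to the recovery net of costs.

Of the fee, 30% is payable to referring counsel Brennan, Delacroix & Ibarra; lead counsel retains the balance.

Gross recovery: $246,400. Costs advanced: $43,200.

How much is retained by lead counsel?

Fee base (net of costs): $246,400 − $43,200 = $203,200
First $131,000 at 39.5% = $51,745.00
Remaining $72,200 at 35% = $25,270.00
Fee: $51,745.00 + $25,270.00 = $77,015.00
Referral share: 30% of $77,015.00 = $23,104.50; lead counsel retains $77,015.00 − $23,104.50 = $53,910.50.

$53,910.50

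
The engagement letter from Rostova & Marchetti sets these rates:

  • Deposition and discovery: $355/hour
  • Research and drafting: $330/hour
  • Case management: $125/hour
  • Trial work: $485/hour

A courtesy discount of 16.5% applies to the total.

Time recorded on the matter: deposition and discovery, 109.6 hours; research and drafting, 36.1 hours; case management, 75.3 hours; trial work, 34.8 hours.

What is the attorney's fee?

$64,388.10

Deposition and discovery: 109.6 × $355 = $38,908.00
Research and drafting: 36.1 × $330 = $11,913.00
Case management: 75.3 × $125 = $9,412.50
Trial work: 34.8 × $485 = $16,878.00
Subtotal: $77,111.50
Less 16.5% discount: −$12,723.40
Total: $77,111.50 − $12,723.40 = $64,388.10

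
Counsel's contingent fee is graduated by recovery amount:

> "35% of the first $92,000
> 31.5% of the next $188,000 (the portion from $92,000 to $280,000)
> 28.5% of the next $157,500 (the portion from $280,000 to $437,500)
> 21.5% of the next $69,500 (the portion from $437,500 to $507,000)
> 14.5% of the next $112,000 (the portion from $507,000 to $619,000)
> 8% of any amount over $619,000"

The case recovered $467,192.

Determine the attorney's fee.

First $92,000 at 35% = $32,200.00
Next $188,000 at 31.5% = $59,220.00
Next $157,500 at 28.5% = $44,887.50
Remaining $29,692 at 21.5% = $6,383.78
Fee: $32,200.00 + $59,220.00 + $44,887.50 + $6,383.78 = $142,691.28

$142,691.28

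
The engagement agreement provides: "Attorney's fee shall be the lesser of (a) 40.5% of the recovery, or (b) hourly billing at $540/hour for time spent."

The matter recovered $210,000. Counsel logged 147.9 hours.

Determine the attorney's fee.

$79,866.00

(a) 40.5% of $210,000 = $85,050.00
(b) 147.9 × $540 = $79,866.00
The lesser is (b): $79,866.00.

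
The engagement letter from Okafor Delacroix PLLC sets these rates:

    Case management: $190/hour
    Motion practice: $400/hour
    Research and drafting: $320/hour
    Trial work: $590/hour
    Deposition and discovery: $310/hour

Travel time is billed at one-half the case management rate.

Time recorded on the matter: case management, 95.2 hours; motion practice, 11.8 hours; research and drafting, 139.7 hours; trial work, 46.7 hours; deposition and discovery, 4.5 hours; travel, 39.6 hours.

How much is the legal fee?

$100,222.00

Case management: 95.2 × $190 = $18,088.00
Motion practice: 11.8 × $400 = $4,720.00
Research and drafting: 139.7 × $320 = $44,704.00
Trial work: 46.7 × $590 = $27,553.00
Deposition and discovery: 4.5 × $310 = $1,395.00
Subtotal: $18,088.00 + $4,720.00 + $44,704.00 + $27,553.00 + $1,395.00 = $96,460.00
Travel: 39.6 × ($190 ÷ 2) = 39.6 × $95.00 = $3,762.00
Total: $96,460.00 + $3,762.00 = $100,222.00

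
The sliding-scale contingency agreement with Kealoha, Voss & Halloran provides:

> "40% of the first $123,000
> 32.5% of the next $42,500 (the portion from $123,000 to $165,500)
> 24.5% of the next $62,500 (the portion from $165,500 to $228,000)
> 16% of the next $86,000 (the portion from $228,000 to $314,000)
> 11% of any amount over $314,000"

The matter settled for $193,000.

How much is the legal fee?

$69,750.00

First $123,000 at 40% = $49,200.00
Next $42,500 at 32.5% = $13,812.50
Remaining $27,500 at 24.5% = $6,737.50
Fee: $49,200.00 + $13,812.50 + $6,737.50 = $69,750.00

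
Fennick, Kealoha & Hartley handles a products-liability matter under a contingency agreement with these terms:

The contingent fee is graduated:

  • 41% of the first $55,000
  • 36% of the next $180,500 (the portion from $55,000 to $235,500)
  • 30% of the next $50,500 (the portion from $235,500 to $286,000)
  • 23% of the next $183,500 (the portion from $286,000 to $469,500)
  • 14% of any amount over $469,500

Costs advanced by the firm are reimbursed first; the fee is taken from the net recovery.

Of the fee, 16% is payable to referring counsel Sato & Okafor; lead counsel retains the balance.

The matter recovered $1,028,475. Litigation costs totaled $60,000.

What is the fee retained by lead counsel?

$180,382.86

Fee base (net of costs): $1,028,475 − $60,000 = $968,475
First $55,000 at 41% = $22,550.00
Next $180,500 at 36% = $64,980.00
Next $50,500 at 30% = $15,150.00
Next $183,500 at 23% = $42,205.00
Remaining $498,975 at 14% = $69,856.50
Fee: $22,550.00 + $64,980.00 + $15,150.00 + $42,205.00 + $69,856.50 = $214,741.50
Referral share: 16% of $214,741.50 = $34,358.64; lead counsel retains $214,741.50 − $34,358.64 = $180,382.86.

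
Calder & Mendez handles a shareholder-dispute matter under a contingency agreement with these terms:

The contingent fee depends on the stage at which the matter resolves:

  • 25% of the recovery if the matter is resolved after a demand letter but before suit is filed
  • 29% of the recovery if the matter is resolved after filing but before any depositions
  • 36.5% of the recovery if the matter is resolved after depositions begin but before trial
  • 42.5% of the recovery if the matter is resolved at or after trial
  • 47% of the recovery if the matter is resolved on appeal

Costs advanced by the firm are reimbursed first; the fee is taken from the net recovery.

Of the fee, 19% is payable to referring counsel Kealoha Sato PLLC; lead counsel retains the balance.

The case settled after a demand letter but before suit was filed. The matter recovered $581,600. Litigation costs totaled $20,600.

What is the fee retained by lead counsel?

$113,602.50

Fee base (net of costs): $581,600 − $20,600 = $561,000
The matter settled after a demand letter but before suit was filed, so the 25% rate applies.
$561,000 × 25% = $140,250.00
Referral share: 19% of $140,250.00 = $26,647.50; lead counsel retains $140,250.00 − $26,647.50 = $113,602.50.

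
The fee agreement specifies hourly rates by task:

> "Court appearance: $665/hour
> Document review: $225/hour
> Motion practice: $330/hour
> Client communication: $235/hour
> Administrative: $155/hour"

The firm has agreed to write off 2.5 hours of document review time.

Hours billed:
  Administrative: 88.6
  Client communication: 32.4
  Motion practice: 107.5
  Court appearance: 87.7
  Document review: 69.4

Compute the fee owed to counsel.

$130,195.00

Court appearance: 87.7 × $665 = $58,320.50
Document review: 69.4 × $225 = $15,615.00
Motion practice: 107.5 × $330 = $35,475.00
Client communication: 32.4 × $235 = $7,614.00
Administrative: 88.6 × $155 = $13,733.00
Subtotal: $130,757.50
Write-off: 2.5 × $225 = $562.50
Total: $130,757.50 − $562.50 = $130,195.00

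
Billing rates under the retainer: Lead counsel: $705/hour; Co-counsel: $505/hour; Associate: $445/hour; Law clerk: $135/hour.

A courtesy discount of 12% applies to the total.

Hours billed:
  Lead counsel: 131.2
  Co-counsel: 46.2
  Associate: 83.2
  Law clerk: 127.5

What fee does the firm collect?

$149,655.88

Lead counsel: 131.2 × $705 = $92,496.00
Co-counsel: 46.2 × $505 = $23,331.00
Associate: 83.2 × $445 = $37,024.00
Law clerk: 127.5 × $135 = $17,212.50
Subtotal: $170,063.50
Less 12% discount: −$20,407.62
Total: $170,063.50 − $20,407.62 = $149,655.88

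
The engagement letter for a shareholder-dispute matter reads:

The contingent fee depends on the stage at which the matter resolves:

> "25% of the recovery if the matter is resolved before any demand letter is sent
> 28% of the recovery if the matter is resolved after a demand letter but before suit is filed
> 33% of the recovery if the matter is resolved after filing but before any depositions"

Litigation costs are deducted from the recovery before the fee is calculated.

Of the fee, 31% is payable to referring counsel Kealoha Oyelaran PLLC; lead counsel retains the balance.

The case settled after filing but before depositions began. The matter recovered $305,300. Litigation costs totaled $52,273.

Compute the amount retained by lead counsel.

Fee base (net of costs): $305,300 − $52,273 = $253,027
The matter settled after filing but before depositions began, so the 33% rate applies.
$253,027 × 33% = $83,498.91
Referral share: 31% of $83,498.91 = $25,884.66; lead counsel retains $83,498.91 − $25,884.66 = $57,614.25.

$57,614.25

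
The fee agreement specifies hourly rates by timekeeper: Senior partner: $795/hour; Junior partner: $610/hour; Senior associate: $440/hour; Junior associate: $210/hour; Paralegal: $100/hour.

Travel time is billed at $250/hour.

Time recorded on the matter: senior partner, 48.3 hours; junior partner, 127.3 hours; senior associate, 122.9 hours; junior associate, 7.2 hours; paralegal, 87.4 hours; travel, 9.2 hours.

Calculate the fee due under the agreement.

$182,679.50

Senior partner: 48.3 × $795 = $38,398.50
Junior partner: 127.3 × $610 = $77,653.00
Senior associate: 122.9 × $440 = $54,076.00
Junior associate: 7.2 × $210 = $1,512.00
Paralegal: 87.4 × $100 = $8,740.00
Subtotal: $38,398.50 + $77,653.00 + $54,076.00 + $1,512.00 + $8,740.00 = $180,379.50
Travel: 9.2 × $250 = $2,300.00
Total: $180,379.50 + $2,300.00 = $182,679.50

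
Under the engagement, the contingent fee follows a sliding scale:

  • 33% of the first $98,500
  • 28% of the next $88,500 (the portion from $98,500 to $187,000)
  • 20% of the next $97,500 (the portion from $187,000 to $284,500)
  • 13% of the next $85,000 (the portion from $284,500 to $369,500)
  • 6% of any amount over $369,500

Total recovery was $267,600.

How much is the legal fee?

First $98,500 at 33% = $32,505.00
Next $88,500 at 28% = $24,780.00
Remaining $80,600 at 20% = $16,120.00
Fee: $32,505.00 + $24,780.00 + $16,120.00 = $73,405.00

$73,405.00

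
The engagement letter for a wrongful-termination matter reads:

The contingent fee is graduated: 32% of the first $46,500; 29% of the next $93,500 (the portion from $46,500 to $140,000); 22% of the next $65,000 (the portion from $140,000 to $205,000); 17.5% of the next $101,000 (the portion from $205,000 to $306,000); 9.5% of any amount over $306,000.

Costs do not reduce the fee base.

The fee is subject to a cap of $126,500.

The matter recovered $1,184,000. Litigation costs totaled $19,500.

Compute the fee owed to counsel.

Fee base is the gross recovery, $1,184,000; costs are reimbursed separately.
First $46,500 at 32% = $14,880.00
Next $93,500 at 29% = $27,115.00
Next $65,000 at 22% = $14,300.00
Next $101,000 at 17.5% = $17,675.00
Remaining $878,000 at 9.5% = $83,410.00
Fee: $14,880.00 + $27,115.00 + $14,300.00 + $17,675.00 + $83,410.00 = $157,380.00
$157,380.00 exceeds the $126,500 cap, so the fee is capped at $126,500.00.

$126,500.00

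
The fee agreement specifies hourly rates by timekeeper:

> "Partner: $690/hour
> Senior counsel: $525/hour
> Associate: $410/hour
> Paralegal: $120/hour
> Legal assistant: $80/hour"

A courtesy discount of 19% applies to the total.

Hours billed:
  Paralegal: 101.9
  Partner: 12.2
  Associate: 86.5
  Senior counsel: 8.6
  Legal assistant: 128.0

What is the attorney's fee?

Partner: 12.2 × $690 = $8,418.00
Senior counsel: 8.6 × $525 = $4,515.00
Associate: 86.5 × $410 = $35,465.00
Paralegal: 101.9 × $120 = $12,228.00
Legal assistant: 128.0 × $80 = $10,240.00
Subtotal: $70,866.00
Less 19% discount: −$13,464.54
Total: $70,866.00 − $13,464.54 = $57,401.46

$57,401.46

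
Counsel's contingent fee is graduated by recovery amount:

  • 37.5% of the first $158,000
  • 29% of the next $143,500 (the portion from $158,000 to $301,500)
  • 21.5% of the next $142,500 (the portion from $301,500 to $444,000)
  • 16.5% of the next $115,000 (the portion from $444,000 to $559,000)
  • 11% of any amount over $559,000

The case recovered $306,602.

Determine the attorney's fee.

First $158,000 at 37.5% = $59,250.00
Next $143,500 at 29% = $41,615.00
Remaining $5,102 at 21.5% = $1,096.93
Fee: $59,250.00 + $41,615.00 + $1,096.93 = $101,961.93

$101,961.93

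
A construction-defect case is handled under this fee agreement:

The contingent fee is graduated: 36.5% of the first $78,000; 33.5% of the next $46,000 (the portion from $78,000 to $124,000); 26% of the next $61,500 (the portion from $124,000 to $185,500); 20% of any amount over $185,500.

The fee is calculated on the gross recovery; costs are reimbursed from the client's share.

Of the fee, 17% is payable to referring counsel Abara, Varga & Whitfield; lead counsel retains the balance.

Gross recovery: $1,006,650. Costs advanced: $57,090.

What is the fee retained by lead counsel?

$186,003.00

Fee base is the gross recovery, $1,006,650; costs are reimbursed separately.
First $78,000 at 36.5% = $28,470.00
Next $46,000 at 33.5% = $15,410.00
Next $61,500 at 26% = $15,990.00
Remaining $821,150 at 20% = $164,230.00
Fee: $28,470.00 + $15,410.00 + $15,990.00 + $164,230.00 = $224,100.00
Referral share: 17% of $224,100.00 = $38,097.00; lead counsel retains $224,100.00 − $38,097.00 = $186,003.00.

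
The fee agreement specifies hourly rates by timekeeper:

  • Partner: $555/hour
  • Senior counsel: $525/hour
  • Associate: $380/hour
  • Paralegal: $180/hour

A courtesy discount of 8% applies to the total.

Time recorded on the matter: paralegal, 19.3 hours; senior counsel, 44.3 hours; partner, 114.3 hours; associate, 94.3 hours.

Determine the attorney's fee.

Partner: 114.3 × $555 = $63,436.50
Senior counsel: 44.3 × $525 = $23,257.50
Associate: 94.3 × $380 = $35,834.00
Paralegal: 19.3 × $180 = $3,474.00
Subtotal: $126,002.00
Less 8% discount: −$10,080.16
Total: $126,002.00 − $10,080.16 = $115,921.84

$115,921.84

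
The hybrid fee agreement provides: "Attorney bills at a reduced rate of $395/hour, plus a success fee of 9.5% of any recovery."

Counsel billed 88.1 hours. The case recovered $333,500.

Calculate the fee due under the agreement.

Hourly: 88.1 × $395 = $34,799.50
Success fee: 9.5% of $333,500 = $31,682.50
Total: $34,799.50 + $31,682.50 = $66,482.00

$66,482.00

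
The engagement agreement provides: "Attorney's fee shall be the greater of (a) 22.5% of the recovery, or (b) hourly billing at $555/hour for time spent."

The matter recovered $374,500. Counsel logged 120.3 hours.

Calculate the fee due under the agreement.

(a) 22.5% of $374,500 = $84,262.50
(b) 120.3 × $555 = $66,766.50
The greater is (a): $84,262.50.

$84,262.50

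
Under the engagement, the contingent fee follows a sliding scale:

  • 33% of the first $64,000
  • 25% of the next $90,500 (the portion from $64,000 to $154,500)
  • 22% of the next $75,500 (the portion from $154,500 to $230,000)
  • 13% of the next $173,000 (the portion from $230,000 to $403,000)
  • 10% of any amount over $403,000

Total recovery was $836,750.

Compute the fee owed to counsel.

$126,220.00

First $64,000 at 33% = $21,120.00
Next $90,500 at 25% = $22,625.00
Next $75,500 at 22% = $16,610.00
Next $173,000 at 13% = $22,490.00
Remaining $433,750 at 10% = $43,375.00
Fee: $21,120.00 + $22,625.00 + $16,610.00 + $22,490.00 + $43,375.00 = $126,220.00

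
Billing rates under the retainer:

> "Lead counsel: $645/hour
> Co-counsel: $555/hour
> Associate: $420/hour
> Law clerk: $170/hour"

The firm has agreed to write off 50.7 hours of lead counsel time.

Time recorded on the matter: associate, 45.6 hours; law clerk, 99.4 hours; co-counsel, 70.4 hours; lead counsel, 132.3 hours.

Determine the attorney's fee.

Lead counsel: 132.3 × $645 = $85,333.50
Co-counsel: 70.4 × $555 = $39,072.00
Associate: 45.6 × $420 = $19,152.00
Law clerk: 99.4 × $170 = $16,898.00
Subtotal: $160,455.50
Write-off: 50.7 × $645 = $32,701.50
Total: $160,455.50 − $32,701.50 = $127,754.00

$127,754.00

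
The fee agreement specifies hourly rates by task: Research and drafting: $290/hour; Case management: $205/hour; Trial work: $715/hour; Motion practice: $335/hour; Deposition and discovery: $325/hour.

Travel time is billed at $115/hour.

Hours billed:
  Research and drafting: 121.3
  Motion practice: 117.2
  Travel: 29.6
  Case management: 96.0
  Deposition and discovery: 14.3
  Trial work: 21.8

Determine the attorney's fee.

Research and drafting: 121.3 × $290 = $35,177.00
Case management: 96.0 × $205 = $19,680.00
Trial work: 21.8 × $715 = $15,587.00
Motion practice: 117.2 × $335 = $39,262.00
Deposition and discovery: 14.3 × $325 = $4,647.50
Subtotal: $35,177.00 + $19,680.00 + $15,587.00 + $39,262.00 + $4,647.50 = $114,353.50
Travel: 29.6 × $115 = $3,404.00
Total: $114,353.50 + $3,404.00 = $117,757.50

$117,757.50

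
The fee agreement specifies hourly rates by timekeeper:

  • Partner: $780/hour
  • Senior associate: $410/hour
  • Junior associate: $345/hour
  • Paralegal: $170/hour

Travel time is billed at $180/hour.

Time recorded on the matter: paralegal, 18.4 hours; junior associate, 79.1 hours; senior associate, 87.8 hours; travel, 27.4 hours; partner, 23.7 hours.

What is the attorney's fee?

$89,833.50

Partner: 23.7 × $780 = $18,486.00
Senior associate: 87.8 × $410 = $35,998.00
Junior associate: 79.1 × $345 = $27,289.50
Paralegal: 18.4 × $170 = $3,128.00
Subtotal: $18,486.00 + $35,998.00 + $27,289.50 + $3,128.00 = $84,901.50
Travel: 27.4 × $180 = $4,932.00
Total: $84,901.50 + $4,932.00 = $89,833.50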